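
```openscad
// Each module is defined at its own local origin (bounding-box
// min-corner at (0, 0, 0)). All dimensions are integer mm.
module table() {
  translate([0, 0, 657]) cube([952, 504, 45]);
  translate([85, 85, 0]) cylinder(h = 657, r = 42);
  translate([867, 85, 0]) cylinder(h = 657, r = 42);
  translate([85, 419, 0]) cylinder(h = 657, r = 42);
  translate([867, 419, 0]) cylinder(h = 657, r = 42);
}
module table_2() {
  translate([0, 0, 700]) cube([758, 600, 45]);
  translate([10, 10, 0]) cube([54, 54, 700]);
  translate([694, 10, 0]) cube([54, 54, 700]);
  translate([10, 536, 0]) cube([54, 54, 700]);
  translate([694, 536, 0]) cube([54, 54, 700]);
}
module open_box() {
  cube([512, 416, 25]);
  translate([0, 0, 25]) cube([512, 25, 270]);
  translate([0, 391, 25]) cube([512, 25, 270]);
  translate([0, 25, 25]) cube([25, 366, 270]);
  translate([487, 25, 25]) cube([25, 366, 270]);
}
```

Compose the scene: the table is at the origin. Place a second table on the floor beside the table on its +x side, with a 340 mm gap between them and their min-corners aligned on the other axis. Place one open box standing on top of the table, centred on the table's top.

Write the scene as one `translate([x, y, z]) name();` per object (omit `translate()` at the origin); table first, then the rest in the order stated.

table();
translate([1292, 0, 0]) table_2();
translate([220, 44, 702]) open_box();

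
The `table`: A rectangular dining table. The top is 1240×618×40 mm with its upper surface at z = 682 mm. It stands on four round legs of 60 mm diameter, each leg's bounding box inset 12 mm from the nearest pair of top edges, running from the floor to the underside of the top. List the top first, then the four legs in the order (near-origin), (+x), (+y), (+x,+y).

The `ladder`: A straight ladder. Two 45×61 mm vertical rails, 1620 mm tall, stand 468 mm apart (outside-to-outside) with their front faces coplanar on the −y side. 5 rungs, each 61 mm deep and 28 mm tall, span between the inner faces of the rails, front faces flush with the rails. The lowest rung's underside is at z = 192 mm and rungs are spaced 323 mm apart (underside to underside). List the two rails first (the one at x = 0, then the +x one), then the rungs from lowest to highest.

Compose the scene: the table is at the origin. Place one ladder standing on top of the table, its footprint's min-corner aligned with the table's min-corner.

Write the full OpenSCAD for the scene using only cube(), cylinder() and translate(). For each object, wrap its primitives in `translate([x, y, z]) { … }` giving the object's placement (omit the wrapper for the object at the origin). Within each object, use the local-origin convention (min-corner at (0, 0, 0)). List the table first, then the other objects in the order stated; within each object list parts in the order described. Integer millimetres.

translate([0, 0, 642]) cube([1240, 618, 40]);
translate([42, 42, 0]) cylinder(h = 642, r = 30);
translate([1198, 42, 0]) cylinder(h = 642, r = 30);
translate([42, 576, 0]) cylinder(h = 642, r = 30);
translate([1198, 576, 0]) cylinder(h = 642, r = 30);
translate([0, 0, 682]) {
  cube([45, 61, 1620]);
  translate([423, 0, 0]) cube([45, 61, 1620]);
  translate([45, 0, 192]) cube([378, 61, 28]);
  translate([45, 0, 515]) cube([378, 61, 28]);
  translate([45, 0, 838]) cube([378, 61, 28]);
  translate([45, 0, 1161]) cube([378, 61, 28]);
  translate([45, 0, 1484]) cube([378, 61, 28]);
}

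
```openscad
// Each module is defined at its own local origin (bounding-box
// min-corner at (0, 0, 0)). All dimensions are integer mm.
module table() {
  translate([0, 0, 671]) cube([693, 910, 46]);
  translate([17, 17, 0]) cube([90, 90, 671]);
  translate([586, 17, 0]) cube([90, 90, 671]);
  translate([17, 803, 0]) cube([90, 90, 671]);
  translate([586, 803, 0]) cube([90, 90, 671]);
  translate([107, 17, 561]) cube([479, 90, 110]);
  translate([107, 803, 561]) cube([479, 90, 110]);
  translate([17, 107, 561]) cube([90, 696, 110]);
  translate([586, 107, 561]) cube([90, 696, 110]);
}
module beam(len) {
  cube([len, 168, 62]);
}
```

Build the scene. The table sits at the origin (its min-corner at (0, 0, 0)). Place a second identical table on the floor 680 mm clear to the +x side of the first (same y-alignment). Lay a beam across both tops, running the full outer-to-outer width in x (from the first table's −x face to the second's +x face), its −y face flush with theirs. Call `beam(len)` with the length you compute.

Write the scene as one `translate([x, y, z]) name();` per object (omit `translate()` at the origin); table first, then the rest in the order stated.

table();
translate([1373, 0, 0]) table();
translate([0, 0, 717]) beam(2066);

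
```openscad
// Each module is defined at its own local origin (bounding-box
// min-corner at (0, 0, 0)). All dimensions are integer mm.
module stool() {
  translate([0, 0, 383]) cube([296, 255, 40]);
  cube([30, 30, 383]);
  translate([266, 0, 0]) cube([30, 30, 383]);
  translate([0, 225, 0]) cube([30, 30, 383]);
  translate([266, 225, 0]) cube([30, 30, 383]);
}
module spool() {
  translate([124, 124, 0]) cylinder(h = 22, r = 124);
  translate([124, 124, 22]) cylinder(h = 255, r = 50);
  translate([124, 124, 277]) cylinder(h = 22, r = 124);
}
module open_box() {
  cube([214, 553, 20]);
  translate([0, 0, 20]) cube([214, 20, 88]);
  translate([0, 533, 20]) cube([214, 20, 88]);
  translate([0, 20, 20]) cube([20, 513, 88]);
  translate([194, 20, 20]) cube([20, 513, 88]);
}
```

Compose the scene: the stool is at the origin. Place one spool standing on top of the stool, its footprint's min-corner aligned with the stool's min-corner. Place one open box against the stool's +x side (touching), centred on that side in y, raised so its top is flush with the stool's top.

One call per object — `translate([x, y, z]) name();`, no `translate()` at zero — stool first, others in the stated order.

stool();
translate([0, 0, 423]) spool();
translate([296, -149, 315]) open_box();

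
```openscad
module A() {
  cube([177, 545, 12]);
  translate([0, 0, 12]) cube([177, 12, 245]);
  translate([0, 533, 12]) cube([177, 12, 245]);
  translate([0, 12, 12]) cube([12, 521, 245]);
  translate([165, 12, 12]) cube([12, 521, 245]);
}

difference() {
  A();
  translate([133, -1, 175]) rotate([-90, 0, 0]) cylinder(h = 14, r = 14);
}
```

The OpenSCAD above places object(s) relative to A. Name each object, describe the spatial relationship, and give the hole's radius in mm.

A is an open box. The open box has a circular hole through its front wall. The hole's radius is 14 mm.

The subtracted cylinder has r = 14 mm.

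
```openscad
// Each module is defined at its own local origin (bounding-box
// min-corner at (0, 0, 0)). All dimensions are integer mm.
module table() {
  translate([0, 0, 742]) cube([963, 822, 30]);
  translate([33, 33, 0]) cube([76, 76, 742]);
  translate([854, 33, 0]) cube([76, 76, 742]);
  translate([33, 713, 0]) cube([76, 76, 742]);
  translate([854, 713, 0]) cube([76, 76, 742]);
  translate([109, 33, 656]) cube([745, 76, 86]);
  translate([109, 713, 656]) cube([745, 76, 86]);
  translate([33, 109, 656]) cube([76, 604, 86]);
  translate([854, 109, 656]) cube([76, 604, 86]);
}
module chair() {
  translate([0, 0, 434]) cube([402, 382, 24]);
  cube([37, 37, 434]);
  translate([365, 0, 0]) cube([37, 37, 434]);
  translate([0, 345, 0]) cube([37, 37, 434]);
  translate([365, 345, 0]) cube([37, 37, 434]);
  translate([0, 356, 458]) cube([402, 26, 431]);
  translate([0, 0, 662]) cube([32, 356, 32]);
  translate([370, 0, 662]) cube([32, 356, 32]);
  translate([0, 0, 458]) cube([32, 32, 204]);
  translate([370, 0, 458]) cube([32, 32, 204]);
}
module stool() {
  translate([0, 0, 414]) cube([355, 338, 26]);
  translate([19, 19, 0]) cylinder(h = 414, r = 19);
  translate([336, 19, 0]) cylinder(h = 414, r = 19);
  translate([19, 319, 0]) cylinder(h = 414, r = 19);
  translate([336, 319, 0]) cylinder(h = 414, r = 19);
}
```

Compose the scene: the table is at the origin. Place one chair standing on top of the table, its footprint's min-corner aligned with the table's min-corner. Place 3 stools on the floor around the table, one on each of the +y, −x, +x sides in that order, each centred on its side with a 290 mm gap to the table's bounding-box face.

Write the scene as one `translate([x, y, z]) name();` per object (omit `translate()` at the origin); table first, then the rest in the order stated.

table();
translate([0, 0, 772]) chair();
translate([304, 1112, 0]) stool();
translate([-645, 242, 0]) stool();
translate([1253, 242, 0]) stool();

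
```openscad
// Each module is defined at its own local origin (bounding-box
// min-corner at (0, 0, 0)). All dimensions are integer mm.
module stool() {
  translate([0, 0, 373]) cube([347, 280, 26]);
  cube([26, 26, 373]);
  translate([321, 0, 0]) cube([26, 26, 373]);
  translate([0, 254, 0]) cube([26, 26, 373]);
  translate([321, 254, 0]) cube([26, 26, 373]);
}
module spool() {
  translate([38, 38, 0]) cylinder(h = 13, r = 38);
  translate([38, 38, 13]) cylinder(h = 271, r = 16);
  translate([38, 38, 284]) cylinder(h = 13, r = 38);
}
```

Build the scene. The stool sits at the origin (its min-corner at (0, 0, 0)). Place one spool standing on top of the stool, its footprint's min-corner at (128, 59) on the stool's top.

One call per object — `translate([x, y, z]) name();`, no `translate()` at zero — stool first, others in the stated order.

stool();
translate([128, 59, 399]) spool();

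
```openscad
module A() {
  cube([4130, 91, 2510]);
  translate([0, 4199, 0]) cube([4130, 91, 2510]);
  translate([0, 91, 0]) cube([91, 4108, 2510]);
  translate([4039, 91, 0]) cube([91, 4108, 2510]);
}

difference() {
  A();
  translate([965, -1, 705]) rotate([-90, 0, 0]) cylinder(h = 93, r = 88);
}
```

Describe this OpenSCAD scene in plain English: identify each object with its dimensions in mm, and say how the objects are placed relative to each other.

A is a box-shaped house frame (walls only): outside footprint 4130×4290 mm, wall height 2510 mm, wall thickness 91 mm. The two y-facing walls run the full x-width; the two x-facing walls fit between the inner faces of the y-facing walls.

The house frame has a circular hole of radius 88 mm through its front wall, centred at (x = 965, z = 705).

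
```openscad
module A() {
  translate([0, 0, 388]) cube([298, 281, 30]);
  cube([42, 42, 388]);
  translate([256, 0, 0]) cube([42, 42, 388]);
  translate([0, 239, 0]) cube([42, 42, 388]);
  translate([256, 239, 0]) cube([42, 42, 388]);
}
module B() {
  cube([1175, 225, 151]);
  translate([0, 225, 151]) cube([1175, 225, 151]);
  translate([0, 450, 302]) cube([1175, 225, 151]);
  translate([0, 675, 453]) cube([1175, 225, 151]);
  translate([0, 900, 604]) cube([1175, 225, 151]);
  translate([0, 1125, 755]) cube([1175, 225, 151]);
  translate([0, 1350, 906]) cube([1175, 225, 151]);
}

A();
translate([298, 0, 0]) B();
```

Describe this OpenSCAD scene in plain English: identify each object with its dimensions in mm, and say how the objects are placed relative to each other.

A is a simple wooden stool: a rectangular seat 298 mm (x) by 281 mm (y), 30 mm thick, top face at z = 418 mm, on four square legs, each 42×42 mm in cross-section. The legs rest on z = 0, each flush with a corner of the seat.

B is a run of 7 identical solid stair steps. Each tread is 1175×225 mm and each step block is 151 mm high. Step 1 rests on the floor; step k is offset from step 1 by (k−1)×225 mm in y and (k−1)×151 mm in z.

The staircase is against the stool's +x side, with their −y faces flush.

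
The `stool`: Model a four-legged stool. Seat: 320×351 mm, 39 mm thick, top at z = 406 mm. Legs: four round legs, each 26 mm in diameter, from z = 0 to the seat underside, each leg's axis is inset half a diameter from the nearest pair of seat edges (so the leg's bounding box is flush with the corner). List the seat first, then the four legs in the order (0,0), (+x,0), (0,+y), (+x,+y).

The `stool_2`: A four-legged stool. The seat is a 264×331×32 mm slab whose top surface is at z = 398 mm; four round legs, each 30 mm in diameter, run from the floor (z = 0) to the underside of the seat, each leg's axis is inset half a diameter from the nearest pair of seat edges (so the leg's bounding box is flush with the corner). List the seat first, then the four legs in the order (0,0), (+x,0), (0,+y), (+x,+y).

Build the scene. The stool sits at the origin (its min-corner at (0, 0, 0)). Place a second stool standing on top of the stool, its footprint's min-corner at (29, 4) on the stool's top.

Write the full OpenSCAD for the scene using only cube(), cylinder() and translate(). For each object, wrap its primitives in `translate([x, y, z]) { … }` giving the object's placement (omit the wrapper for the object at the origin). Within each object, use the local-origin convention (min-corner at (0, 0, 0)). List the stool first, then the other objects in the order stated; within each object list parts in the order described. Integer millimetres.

translate([0, 0, 367]) cube([320, 351, 39]);
translate([13, 13, 0]) cylinder(h = 367, r = 13);
translate([307, 13, 0]) cylinder(h = 367, r = 13);
translate([13, 338, 0]) cylinder(h = 367, r = 13);
translate([307, 338, 0]) cylinder(h = 367, r = 13);
translate([29, 4, 406]) {
  translate([0, 0, 366]) cube([264, 331, 32]);
  translate([15, 15, 0]) cylinder(h = 366, r = 15);
  translate([249, 15, 0]) cylinder(h = 366, r = 15);
  translate([15, 316, 0]) cylinder(h = 366, r = 15);
  translate([249, 316, 0]) cylinder(h = 366, r = 15);
}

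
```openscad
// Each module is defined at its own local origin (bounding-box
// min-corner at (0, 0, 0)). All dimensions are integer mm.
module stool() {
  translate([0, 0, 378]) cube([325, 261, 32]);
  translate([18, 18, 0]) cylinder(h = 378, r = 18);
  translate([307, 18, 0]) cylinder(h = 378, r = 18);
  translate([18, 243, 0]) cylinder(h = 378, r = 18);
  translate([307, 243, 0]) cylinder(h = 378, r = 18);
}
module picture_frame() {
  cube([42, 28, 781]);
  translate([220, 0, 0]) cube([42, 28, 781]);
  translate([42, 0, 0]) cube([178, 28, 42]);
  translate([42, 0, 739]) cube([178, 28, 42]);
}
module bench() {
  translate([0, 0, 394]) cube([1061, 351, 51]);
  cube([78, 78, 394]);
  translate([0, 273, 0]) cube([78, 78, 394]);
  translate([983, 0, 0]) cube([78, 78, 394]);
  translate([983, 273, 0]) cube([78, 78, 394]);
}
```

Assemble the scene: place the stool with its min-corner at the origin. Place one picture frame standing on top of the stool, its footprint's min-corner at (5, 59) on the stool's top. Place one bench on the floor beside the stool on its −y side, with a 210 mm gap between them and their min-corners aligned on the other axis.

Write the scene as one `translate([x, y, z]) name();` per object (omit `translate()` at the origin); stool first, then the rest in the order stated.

stool();
translate([5, 59, 410]) picture_frame();
translate([0, -561, 0]) bench();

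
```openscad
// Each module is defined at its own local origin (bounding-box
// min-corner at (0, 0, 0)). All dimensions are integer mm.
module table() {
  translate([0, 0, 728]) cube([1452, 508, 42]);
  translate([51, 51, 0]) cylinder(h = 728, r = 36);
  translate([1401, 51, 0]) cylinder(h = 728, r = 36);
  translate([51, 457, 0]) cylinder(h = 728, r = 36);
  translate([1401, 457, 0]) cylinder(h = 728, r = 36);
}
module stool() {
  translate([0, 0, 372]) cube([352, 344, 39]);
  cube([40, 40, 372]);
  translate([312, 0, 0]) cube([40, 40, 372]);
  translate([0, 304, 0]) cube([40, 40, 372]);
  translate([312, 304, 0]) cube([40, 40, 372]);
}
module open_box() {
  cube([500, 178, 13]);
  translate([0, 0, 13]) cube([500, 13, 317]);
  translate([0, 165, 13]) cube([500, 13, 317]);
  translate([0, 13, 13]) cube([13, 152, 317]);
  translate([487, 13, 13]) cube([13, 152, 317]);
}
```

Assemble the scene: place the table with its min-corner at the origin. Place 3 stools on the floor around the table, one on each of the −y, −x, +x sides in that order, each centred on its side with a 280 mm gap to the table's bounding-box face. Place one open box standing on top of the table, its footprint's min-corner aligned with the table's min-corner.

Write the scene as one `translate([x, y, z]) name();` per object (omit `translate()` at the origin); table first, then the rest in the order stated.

table();
translate([550, -624, 0]) stool();
translate([-632, 82, 0]) stool();
translate([1732, 82, 0]) stool();
translate([0, 0, 770]) open_box();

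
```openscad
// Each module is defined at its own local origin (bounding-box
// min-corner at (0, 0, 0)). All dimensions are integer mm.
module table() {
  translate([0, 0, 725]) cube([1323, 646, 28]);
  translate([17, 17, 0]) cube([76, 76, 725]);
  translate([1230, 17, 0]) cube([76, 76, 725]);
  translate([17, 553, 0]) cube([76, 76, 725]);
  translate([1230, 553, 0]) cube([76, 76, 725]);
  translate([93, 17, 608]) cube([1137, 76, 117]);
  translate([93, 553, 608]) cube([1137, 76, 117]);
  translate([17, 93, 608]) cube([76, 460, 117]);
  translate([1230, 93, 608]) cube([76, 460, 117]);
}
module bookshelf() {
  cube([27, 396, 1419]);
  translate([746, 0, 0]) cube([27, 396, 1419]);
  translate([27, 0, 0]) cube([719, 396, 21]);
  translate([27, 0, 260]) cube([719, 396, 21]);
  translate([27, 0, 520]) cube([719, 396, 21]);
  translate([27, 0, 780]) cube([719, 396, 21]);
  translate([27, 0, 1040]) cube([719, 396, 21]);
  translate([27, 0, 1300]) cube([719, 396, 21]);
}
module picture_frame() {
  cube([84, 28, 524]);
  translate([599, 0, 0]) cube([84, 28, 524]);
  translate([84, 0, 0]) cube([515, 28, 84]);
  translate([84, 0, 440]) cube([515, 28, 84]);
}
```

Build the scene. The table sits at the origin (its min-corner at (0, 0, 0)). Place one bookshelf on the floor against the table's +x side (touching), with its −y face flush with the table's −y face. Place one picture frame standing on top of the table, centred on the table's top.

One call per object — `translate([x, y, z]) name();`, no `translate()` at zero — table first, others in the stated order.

table();
translate([1323, 0, 0]) bookshelf();
translate([320, 309, 753]) picture_frame();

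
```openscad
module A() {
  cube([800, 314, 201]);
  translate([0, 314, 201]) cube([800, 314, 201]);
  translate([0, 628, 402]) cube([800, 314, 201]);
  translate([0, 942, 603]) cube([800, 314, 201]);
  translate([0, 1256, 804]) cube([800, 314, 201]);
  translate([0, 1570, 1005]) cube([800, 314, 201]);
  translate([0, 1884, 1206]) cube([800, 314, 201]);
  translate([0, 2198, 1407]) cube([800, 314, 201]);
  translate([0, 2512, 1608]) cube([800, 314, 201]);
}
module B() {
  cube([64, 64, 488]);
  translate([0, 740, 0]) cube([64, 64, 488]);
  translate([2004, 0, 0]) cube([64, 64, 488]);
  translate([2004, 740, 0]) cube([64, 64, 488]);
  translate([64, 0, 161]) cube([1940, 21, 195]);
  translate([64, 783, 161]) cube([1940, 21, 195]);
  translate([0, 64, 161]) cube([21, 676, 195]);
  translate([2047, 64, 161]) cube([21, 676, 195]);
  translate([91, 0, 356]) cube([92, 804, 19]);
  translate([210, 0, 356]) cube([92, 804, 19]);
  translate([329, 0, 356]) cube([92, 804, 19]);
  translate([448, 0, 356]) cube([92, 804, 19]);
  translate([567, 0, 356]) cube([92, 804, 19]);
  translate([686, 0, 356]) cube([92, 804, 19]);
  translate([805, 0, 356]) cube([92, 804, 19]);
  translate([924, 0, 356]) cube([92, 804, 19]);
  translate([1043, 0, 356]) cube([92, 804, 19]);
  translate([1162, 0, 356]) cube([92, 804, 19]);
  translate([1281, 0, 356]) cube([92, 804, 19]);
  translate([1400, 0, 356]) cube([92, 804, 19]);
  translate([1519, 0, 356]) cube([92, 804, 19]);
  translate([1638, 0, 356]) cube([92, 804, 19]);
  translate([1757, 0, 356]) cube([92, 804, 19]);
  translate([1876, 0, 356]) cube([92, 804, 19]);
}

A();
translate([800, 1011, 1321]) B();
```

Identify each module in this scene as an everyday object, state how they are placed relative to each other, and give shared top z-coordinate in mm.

Both tops at z = 1809 mm.

A is a staircase. B is a bed frame. The bed frame is beside the staircase with their tops flush at z = 1809. The shared top z-coordinate is 1809 mm.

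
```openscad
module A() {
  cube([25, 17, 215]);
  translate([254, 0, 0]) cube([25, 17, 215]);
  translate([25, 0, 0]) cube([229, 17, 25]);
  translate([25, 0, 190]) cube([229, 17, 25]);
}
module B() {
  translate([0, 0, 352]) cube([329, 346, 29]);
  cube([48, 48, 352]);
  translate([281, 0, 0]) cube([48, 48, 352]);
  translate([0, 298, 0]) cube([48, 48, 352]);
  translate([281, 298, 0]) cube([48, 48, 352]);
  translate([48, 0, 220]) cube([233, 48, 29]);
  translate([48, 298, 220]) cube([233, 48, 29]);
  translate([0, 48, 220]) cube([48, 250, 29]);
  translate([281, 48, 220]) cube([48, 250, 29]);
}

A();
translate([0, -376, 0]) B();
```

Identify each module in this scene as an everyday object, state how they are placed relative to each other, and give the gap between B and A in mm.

A is a picture frame. B is a stool. The stool is on the floor beside the picture frame on its −y side. The gap between the stool and the picture frame is 30 mm.

The stool's nearest face is 30 mm from the picture frame's −y face.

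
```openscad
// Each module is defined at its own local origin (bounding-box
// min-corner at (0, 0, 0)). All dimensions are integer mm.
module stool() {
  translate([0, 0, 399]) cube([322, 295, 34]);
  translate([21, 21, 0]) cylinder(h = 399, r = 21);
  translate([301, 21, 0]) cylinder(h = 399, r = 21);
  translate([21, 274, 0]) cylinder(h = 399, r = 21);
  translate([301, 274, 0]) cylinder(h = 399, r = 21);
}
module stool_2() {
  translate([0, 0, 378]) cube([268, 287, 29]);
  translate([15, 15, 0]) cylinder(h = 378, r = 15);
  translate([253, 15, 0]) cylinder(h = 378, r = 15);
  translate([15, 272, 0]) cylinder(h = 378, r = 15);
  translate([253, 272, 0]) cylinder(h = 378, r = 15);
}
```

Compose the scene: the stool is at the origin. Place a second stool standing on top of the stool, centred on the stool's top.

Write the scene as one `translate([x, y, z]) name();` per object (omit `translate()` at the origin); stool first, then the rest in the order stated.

stool();
translate([27, 4, 433]) stool_2();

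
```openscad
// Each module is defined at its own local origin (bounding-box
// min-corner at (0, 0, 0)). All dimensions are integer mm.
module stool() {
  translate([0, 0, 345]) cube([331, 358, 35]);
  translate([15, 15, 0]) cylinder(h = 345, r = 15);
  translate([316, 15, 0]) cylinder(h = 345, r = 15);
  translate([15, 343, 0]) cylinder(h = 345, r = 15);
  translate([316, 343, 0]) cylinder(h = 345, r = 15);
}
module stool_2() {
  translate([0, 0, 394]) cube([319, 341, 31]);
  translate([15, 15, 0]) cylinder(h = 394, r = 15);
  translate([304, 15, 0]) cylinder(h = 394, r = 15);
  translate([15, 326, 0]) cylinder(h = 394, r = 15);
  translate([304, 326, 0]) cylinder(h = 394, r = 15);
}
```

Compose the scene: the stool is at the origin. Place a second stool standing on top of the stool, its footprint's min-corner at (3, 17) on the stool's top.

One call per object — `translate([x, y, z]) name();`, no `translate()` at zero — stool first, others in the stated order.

stool();
translate([3, 17, 380]) stool_2();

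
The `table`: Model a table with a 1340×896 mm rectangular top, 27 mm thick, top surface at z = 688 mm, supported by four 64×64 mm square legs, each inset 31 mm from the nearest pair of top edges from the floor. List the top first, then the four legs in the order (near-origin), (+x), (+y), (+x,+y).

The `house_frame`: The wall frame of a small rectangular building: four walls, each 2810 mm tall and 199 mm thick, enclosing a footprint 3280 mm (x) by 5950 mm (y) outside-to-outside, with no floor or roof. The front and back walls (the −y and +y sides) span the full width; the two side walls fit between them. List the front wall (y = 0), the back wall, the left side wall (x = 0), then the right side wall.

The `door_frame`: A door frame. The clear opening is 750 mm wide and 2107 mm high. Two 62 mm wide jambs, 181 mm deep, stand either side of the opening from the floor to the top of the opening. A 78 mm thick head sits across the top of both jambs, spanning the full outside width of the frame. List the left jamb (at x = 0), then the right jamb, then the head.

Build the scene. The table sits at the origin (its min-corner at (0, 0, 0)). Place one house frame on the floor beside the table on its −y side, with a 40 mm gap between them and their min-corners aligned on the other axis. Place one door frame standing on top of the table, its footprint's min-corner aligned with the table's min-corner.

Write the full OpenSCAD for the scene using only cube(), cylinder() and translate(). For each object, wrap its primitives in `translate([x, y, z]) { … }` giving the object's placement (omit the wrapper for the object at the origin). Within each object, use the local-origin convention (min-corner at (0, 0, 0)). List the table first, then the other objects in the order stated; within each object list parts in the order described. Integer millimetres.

translate([0, 0, 661]) cube([1340, 896, 27]);
translate([31, 31, 0]) cube([64, 64, 661]);
translate([1245, 31, 0]) cube([64, 64, 661]);
translate([31, 801, 0]) cube([64, 64, 661]);
translate([1245, 801, 0]) cube([64, 64, 661]);
translate([0, -5990, 0]) {
  cube([3280, 199, 2810]);
  translate([0, 5751, 0]) cube([3280, 199, 2810]);
  translate([0, 199, 0]) cube([199, 5552, 2810]);
  translate([3081, 199, 0]) cube([199, 5552, 2810]);
}
translate([0, 0, 688]) {
  cube([62, 181, 2107]);
  translate([812, 0, 0]) cube([62, 181, 2107]);
  translate([0, 0, 2107]) cube([874, 181, 78]);
}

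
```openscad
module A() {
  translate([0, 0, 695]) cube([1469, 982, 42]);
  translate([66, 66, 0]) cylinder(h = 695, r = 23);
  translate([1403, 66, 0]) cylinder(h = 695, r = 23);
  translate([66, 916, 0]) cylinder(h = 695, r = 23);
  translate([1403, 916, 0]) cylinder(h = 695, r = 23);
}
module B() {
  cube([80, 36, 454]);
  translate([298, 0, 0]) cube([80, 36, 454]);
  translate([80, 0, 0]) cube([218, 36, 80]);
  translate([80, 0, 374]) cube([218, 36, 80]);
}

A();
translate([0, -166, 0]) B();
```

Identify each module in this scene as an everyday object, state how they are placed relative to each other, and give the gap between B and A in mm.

The picture frame's nearest face is 130 mm from the table's −y face.

A is a table. B is a picture frame. The picture frame is on the floor beside the table on its −y side. The gap between the picture frame and the table is 130 mm.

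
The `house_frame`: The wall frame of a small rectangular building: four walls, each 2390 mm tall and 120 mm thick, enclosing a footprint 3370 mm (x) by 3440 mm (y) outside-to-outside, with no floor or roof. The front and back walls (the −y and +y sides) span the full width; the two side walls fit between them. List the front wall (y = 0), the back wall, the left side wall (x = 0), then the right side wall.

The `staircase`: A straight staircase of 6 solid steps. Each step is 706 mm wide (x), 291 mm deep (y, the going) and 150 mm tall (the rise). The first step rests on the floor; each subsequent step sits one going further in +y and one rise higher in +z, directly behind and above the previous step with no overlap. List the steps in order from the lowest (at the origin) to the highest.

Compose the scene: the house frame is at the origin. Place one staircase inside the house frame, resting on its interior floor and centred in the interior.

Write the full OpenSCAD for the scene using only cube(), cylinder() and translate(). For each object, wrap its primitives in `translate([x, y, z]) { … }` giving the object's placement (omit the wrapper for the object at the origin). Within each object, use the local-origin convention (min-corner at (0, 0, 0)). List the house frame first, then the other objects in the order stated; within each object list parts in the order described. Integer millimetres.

cube([3370, 120, 2390]);
translate([0, 3320, 0]) cube([3370, 120, 2390]);
translate([0, 120, 0]) cube([120, 3200, 2390]);
translate([3250, 120, 0]) cube([120, 3200, 2390]);
translate([1332, 847, 0]) {
  cube([706, 291, 150]);
  translate([0, 291, 150]) cube([706, 291, 150]);
  translate([0, 582, 300]) cube([706, 291, 150]);
  translate([0, 873, 450]) cube([706, 291, 150]);
  translate([0, 1164, 600]) cube([706, 291, 150]);
  translate([0, 1455, 750]) cube([706, 291, 150]);
}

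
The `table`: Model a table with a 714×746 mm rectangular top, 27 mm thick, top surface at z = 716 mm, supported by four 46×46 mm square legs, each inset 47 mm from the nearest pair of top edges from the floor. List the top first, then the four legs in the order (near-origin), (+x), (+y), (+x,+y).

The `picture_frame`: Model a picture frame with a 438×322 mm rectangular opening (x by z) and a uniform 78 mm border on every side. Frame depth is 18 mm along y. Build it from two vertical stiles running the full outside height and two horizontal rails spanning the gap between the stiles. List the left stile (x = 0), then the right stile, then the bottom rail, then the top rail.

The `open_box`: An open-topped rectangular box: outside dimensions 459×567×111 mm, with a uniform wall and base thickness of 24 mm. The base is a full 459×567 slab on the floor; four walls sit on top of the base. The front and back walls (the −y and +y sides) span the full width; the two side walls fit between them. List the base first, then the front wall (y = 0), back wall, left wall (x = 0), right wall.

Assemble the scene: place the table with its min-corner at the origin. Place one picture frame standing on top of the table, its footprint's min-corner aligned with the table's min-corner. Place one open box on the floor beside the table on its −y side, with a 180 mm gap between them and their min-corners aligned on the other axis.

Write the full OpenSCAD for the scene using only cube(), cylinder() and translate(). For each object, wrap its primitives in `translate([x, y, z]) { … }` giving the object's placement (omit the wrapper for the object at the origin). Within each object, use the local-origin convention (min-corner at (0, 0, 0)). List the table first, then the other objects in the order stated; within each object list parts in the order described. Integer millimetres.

translate([0, 0, 689]) cube([714, 746, 27]);
translate([47, 47, 0]) cube([46, 46, 689]);
translate([621, 47, 0]) cube([46, 46, 689]);
translate([47, 653, 0]) cube([46, 46, 689]);
translate([621, 653, 0]) cube([46, 46, 689]);
translate([0, 0, 716]) {
  cube([78, 18, 478]);
  translate([516, 0, 0]) cube([78, 18, 478]);
  translate([78, 0, 0]) cube([438, 18, 78]);
  translate([78, 0, 400]) cube([438, 18, 78]);
}
translate([0, -747, 0]) {
  cube([459, 567, 24]);
  translate([0, 0, 24]) cube([459, 24, 87]);
  translate([0, 543, 24]) cube([459, 24, 87]);
  translate([0, 24, 24]) cube([24, 519, 87]);
  translate([435, 24, 24]) cube([24, 519, 87]);
}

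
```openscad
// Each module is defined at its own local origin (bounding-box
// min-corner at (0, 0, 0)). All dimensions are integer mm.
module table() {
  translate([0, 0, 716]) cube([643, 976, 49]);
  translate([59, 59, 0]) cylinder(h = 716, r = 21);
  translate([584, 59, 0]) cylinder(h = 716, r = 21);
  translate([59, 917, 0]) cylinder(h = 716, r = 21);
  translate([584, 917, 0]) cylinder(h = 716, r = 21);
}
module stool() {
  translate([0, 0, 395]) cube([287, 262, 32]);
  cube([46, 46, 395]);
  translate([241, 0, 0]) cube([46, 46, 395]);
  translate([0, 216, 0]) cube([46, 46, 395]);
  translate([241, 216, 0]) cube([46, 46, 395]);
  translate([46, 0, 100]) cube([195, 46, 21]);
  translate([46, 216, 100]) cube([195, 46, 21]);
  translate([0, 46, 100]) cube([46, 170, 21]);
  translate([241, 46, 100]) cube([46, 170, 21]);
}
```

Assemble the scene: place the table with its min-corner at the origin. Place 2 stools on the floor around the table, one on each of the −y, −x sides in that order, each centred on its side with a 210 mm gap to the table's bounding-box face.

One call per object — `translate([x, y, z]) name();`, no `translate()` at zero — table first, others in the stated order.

table();
translate([178, -472, 0]) stool();
translate([-497, 357, 0]) stool();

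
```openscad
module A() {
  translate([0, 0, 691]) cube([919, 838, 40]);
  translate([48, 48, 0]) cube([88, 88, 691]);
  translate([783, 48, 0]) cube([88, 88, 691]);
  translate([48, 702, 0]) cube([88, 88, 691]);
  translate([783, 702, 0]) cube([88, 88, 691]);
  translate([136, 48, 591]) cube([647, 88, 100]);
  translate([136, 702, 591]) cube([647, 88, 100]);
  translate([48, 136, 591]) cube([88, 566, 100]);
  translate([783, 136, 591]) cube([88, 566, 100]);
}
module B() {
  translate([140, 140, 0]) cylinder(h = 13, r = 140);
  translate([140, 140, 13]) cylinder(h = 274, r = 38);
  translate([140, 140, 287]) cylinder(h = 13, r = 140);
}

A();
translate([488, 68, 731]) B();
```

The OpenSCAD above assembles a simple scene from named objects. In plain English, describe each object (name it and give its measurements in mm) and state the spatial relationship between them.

A is a table: top 919 mm (x) × 838 mm (y), 40 mm thick, upper face at z = 731 mm, on four 88×88 mm square legs, each inset 48 mm from the nearest pair of top edges, running from z = 0 to the bottom of the top. Four apron rails, 88 mm thick and 100 mm tall, run between adjacent legs with their top edges flush with the underside of the top and their outer faces flush with the legs' outer faces.

B is a spool: two coaxial disc flanges of radius 140 mm and thickness 13 mm, joined by a core cylinder of radius 38 mm and height 274 mm. The lower flange rests on z = 0 and the three cylinders share a vertical axis.

The spool is on top of the table.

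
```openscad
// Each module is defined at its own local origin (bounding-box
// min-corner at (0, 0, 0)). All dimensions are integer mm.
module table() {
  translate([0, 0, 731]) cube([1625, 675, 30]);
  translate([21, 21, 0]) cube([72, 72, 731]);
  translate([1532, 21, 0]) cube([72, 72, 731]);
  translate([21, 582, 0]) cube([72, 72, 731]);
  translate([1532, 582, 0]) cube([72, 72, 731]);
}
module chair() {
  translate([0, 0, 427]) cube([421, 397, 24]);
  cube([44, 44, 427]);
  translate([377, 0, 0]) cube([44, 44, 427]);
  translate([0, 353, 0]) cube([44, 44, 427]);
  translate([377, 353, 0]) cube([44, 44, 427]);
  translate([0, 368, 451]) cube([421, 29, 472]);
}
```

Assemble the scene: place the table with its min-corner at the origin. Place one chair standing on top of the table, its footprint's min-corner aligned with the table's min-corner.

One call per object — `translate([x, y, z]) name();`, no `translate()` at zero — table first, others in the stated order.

table();
translate([0, 0, 761]) chair();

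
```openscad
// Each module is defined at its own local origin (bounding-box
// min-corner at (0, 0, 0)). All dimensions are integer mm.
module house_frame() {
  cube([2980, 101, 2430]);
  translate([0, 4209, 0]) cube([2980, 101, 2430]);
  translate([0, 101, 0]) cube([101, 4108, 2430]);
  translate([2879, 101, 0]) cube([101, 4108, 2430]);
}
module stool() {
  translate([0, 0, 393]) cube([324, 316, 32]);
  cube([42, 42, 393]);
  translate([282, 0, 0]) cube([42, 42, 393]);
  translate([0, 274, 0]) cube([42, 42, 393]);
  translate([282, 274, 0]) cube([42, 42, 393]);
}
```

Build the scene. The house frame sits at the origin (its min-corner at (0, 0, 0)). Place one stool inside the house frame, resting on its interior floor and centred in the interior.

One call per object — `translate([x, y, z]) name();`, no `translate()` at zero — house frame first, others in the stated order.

house_frame();
translate([1328, 1997, 0]) stool();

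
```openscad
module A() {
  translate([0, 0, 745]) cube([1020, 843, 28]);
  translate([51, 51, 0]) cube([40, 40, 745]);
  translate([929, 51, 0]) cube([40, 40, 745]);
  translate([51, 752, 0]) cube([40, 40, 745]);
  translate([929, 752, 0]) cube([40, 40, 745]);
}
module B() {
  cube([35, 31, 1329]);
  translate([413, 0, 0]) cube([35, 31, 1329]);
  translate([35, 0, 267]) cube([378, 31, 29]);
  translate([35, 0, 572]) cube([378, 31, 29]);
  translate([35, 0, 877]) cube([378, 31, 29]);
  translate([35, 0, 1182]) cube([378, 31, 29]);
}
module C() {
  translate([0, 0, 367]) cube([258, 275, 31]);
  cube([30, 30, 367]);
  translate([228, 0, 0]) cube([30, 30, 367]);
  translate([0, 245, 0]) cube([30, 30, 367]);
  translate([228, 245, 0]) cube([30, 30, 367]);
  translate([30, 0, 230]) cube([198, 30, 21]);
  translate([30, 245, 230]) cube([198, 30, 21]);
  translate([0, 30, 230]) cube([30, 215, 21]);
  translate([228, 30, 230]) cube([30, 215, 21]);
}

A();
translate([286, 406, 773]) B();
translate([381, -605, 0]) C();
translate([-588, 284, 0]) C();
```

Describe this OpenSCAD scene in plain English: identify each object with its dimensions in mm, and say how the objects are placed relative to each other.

A is a table: top 1020 mm (x) × 843 mm (y), 28 mm thick, upper face at z = 773 mm, on four 40×40 mm square legs, each inset 51 mm from the nearest pair of top edges, running from z = 0 to the bottom of the top.

B is a straight ladder. Two 35×31 mm vertical rails, 1329 mm tall, stand 448 mm apart (outside-to-outside) with their front faces coplanar on the −y side. 4 rungs, each 31 mm deep and 29 mm tall, span between the inner faces of the rails, front faces flush with the rails. The lowest rung's underside is at z = 267 mm and rungs are spaced 305 mm apart (underside to underside).

C is a four-legged stool. The seat is a 258×275×31 mm slab whose top surface is at z = 398 mm; four square legs, each 30×30 mm in cross-section, run from the floor (z = 0) to the underside of the seat, each flush with a corner of the seat. Four stretchers, 30 mm wide and 21 mm tall, connect adjacent legs with their undersides at z = 230 mm, each running between the inner faces of the legs it joins and aligned with the legs' outer faces on the other axis.

The ladder is on top of the table, centred. Two stools sit around the table at the −y, −x sides.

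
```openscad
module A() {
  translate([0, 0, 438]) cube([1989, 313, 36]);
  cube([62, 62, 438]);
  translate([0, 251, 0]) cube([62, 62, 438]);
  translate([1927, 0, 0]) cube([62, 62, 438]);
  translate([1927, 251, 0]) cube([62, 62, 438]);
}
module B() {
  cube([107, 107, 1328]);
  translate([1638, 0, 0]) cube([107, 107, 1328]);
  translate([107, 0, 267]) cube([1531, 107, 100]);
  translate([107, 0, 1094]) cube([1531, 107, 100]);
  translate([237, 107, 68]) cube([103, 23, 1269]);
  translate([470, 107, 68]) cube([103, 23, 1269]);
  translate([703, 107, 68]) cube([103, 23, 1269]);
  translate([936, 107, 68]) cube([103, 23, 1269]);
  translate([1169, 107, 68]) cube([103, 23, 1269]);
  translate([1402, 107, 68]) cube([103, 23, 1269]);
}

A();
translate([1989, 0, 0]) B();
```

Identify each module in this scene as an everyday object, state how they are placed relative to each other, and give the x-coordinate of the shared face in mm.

A is a bench. B is a fence section. The fence section is against the bench's +x side, with their −y faces flush. The x-coordinate of the shared face is 1989 mm.

The bench's +x face and the fence section's −x face are both at x = 1989 mm.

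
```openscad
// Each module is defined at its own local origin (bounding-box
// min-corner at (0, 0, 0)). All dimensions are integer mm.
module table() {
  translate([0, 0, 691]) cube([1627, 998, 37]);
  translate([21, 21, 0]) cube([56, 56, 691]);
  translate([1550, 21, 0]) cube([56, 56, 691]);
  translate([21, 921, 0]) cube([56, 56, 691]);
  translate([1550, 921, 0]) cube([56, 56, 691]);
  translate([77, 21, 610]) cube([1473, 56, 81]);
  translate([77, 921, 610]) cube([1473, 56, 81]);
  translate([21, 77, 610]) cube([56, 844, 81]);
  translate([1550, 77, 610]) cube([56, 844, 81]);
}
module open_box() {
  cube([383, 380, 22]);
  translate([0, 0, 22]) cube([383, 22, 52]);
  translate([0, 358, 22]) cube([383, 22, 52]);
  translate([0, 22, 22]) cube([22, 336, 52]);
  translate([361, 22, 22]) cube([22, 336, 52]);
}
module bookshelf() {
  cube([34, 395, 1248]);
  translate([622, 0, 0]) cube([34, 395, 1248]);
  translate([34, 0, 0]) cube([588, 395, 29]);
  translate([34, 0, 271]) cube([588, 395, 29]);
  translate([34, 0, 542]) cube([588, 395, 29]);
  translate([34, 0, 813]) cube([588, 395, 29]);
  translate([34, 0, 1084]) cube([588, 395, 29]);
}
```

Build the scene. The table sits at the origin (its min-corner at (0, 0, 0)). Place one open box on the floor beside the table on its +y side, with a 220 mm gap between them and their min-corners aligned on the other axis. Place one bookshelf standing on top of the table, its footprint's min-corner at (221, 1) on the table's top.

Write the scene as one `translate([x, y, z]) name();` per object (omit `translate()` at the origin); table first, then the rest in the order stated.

table();
translate([0, 1218, 0]) open_box();
translate([221, 1, 728]) bookshelf();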